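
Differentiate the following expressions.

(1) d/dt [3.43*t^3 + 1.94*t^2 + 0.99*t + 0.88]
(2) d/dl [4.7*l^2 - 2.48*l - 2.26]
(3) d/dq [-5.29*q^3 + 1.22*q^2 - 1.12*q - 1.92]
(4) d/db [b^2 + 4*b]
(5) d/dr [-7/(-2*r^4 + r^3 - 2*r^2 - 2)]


(1) = 10.29*t^2 + 3.88*t + 0.99
(2) = 9.4*l - 2.48
(3) = -15.87*q^2 + 2.44*q - 1.12
(4) = 2*b + 4
(5) = 7*r*(-8*r^2 + 3*r - 4)/(2*r^4 - r^3 + 2*r^2 + 2)^2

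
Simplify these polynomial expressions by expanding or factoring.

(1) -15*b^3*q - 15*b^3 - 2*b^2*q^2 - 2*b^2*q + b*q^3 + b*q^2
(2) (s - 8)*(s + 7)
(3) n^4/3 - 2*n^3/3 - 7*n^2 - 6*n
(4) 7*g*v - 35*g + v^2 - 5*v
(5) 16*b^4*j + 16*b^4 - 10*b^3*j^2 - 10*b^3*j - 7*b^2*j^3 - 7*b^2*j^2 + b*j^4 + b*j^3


(1) = (-5*b + q)*(3*b + q)*(b*q + b)
(2) = s^2 - s - 56
(3) = n*(n/3 + 1)*(n - 6)*(n + 1)
(4) = (7*g + v)*(v - 5)
(5) = (-8*b + j)*(-b + j)*(2*b + j)*(b*j + b)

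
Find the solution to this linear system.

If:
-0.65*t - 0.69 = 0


Then:
t = -1.06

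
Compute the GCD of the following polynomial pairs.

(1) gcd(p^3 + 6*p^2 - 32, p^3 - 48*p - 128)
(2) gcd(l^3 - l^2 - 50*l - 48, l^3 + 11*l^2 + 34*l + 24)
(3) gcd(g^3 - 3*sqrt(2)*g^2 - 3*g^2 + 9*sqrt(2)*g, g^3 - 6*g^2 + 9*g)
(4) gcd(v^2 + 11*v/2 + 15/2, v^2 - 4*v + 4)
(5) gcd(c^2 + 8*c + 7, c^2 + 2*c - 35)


(1) = p^2 + 8*p + 16
(2) = l^2 + 7*l + 6
(3) = gcd(g*(g - 3)*(g - 3*sqrt(2)), g*(g - 3)^2) = g^2 - 3*g
(4) = 1
(5) = c + 7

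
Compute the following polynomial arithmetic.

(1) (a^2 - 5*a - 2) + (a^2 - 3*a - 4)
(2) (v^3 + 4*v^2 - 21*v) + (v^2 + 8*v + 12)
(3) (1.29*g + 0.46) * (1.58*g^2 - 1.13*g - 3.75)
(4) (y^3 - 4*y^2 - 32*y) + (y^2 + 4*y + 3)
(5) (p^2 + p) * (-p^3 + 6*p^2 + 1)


(1) = 2*a^2 - 8*a - 6
(2) = v^3 + 5*v^2 - 13*v + 12
(3) = 2.0382*g^3 - 0.7309*g^2 - 5.3573*g - 1.725
(4) = y^3 - 3*y^2 - 28*y + 3
(5) = -p^5 + 5*p^4 + 6*p^3 + p^2 + p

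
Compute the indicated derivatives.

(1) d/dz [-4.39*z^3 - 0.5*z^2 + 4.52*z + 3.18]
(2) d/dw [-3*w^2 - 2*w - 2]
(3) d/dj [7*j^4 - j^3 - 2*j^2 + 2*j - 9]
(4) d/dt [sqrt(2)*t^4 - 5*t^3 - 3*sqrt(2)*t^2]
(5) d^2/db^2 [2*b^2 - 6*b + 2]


(1) = -13.17*z^2 - 1.0*z + 4.52
(2) = -6*w - 2
(3) = 28*j^3 - 3*j^2 - 4*j + 2
(4) = t*(4*sqrt(2)*t^2 - 15*t - 6*sqrt(2))
(5) = 4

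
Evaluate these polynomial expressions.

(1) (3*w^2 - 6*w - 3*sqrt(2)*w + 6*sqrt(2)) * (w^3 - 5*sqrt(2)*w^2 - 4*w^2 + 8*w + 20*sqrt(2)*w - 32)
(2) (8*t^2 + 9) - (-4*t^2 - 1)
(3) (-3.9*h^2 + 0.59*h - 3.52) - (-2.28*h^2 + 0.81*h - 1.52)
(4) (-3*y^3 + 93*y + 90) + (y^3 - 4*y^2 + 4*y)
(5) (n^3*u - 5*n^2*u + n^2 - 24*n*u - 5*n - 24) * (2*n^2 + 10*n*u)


(1) = 3*w^5 - 18*sqrt(2)*w^4 - 18*w^4 + 78*w^3 + 108*sqrt(2)*w^3 - 324*w^2 - 168*sqrt(2)*w^2 + 144*sqrt(2)*w + 432*w - 192*sqrt(2)
(2) = 12*t^2 + 10
(3) = -1.62*h^2 - 0.22*h - 2.0
(4) = -2*y^3 - 4*y^2 + 97*y + 90
(5) = 2*n^5*u + 10*n^4*u^2 - 10*n^4*u + 2*n^4 - 50*n^3*u^2 - 38*n^3*u - 10*n^3 - 240*n^2*u^2 - 50*n^2*u - 48*n^2 - 240*n*u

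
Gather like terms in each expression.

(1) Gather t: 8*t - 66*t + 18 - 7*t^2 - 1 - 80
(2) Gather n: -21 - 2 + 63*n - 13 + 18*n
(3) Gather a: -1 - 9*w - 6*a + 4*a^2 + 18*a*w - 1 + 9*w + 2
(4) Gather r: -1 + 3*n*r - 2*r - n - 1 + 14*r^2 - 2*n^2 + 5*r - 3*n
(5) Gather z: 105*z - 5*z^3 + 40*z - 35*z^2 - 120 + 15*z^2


(1) = -7*t^2 - 58*t - 63
(2) = 81*n - 36
(3) = 4*a^2 + a*(18*w - 6)
(4) = -2*n^2 - 4*n + 14*r^2 + r*(3*n + 3) - 2
(5) = -5*z^3 - 20*z^2 + 145*z - 120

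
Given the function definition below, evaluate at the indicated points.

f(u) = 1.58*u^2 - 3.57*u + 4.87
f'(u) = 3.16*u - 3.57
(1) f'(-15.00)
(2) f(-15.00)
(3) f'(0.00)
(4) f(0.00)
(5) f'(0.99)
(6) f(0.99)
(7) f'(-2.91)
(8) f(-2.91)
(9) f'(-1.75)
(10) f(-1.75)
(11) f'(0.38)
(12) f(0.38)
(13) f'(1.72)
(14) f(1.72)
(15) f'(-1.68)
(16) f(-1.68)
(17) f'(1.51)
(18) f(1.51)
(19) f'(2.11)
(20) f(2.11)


(1) = -50.97
(2) = 413.92
(3) = -3.57
(4) = 4.87
(5) = -0.44
(6) = 2.88
(7) = -12.77
(8) = 28.64
(9) = -9.10
(10) = 15.96
(11) = -2.37
(12) = 3.74
(13) = 1.87
(14) = 3.40
(15) = -8.88
(16) = 15.33
(17) = 1.20
(18) = 3.08
(19) = 3.10
(20) = 4.37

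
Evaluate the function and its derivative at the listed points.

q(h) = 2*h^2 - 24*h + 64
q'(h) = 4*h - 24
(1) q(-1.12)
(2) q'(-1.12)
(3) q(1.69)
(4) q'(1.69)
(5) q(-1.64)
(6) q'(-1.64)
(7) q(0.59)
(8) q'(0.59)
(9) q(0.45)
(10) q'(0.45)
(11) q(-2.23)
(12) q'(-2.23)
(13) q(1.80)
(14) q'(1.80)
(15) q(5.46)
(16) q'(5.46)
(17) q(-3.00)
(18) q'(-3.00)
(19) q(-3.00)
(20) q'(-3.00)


(1) = 93.39
(2) = -28.48
(3) = 29.15
(4) = -17.24
(5) = 108.74
(6) = -30.56
(7) = 50.54
(8) = -21.64
(9) = 53.61
(10) = -22.20
(11) = 127.47
(12) = -32.92
(13) = 27.28
(14) = -16.80
(15) = -7.42
(16) = -2.16
(17) = 154.00
(18) = -36.00
(19) = 154.00
(20) = -36.00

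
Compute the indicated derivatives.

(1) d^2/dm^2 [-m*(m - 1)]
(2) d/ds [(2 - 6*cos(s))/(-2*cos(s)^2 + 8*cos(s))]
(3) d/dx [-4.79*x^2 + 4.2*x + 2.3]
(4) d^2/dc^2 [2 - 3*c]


(1) = -2
(2) = (3*sin(s) + 4*sin(s)/cos(s)^2 - 2*tan(s))/(cos(s) - 4)^2
(3) = 4.2 - 9.58*x
(4) = 0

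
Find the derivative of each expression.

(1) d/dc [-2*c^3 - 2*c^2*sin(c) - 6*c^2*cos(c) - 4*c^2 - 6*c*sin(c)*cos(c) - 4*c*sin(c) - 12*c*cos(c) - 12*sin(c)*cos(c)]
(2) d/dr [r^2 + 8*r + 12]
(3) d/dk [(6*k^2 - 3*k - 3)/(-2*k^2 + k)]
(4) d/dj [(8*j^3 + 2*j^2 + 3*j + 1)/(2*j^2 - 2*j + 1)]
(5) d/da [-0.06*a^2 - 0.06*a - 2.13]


(1) = 6*c^2*sin(c) - 2*c^2*cos(c) - 6*c^2 + 8*c*sin(c) - 16*c*cos(c) - 6*c*cos(2*c) - 8*c - 4*sin(c) - 3*sin(2*c) - 12*cos(c) - 12*cos(2*c)
(2) = 2*r + 8
(3) = 3*(1 - 4*k)/(k^2*(4*k^2 - 4*k + 1))
(4) = (16*j^4 - 32*j^3 + 14*j^2 + 5)/(4*j^4 - 8*j^3 + 8*j^2 - 4*j + 1)
(5) = -0.12*a - 0.06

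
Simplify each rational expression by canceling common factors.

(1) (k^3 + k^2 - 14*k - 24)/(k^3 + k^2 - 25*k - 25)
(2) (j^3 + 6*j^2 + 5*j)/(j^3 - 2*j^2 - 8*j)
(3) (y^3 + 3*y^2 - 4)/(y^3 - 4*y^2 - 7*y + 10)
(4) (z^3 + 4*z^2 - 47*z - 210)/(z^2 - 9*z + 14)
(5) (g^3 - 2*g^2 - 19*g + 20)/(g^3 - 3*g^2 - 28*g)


(1) = (k^3 + k^2 - 14*k - 24)/(k^3 + k^2 - 25*k - 25)
(2) = (j^2 + 6*j + 5)/(j^2 - 2*j - 8)
(3) = (y + 2)/(y - 5)
(4) = (z^2 + 11*z + 30)/(z - 2)
(5) = (g^2 - 6*g + 5)/(g^2 - 7*g)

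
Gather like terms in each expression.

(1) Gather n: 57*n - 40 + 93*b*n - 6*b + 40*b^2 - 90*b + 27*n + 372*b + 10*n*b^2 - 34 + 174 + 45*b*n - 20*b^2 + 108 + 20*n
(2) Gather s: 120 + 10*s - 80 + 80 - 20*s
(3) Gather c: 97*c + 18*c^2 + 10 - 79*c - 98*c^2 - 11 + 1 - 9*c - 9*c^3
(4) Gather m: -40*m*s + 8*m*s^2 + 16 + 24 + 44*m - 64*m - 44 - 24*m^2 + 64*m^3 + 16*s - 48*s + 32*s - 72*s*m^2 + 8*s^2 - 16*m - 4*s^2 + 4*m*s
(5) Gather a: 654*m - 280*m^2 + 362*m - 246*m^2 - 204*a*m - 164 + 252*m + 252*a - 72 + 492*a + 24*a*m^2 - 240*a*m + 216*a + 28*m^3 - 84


(1) = 20*b^2 + 276*b + n*(10*b^2 + 138*b + 104) + 208
(2) = 120 - 10*s
(3) = -9*c^3 - 80*c^2 + 9*c
(4) = 64*m^3 + m^2*(-72*s - 24) + m*(8*s^2 - 36*s - 36) + 4*s^2 - 4
(5) = a*(24*m^2 - 444*m + 960) + 28*m^3 - 526*m^2 + 1268*m - 320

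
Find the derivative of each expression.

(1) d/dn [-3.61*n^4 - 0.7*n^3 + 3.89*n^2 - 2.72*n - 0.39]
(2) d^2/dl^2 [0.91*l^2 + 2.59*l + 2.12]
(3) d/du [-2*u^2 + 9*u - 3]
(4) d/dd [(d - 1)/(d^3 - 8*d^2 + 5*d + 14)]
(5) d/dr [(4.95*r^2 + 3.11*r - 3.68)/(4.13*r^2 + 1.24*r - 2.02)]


(1) = -14.44*n^3 - 2.1*n^2 + 7.78*n - 2.72
(2) = 1.82000000000000
(3) = 9 - 4*u
(4) = (d^3 - 8*d^2 + 5*d - (d - 1)*(3*d^2 - 16*d + 5) + 14)/(d^3 - 8*d^2 + 5*d + 14)^2
(5) = (-6.7063*r^2 + 10.3988*r - 1.719)/(17.0569*r^4 + 10.2424*r^3 - 15.1476*r^2 - 5.0096*r + 4.0804)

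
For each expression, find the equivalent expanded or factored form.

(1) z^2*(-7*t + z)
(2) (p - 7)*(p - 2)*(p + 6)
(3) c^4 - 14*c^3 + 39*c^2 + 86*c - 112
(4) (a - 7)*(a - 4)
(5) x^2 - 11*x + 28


(1) = -7*t*z^2 + z^3
(2) = p^3 - 3*p^2 - 40*p + 84
(3) = (c - 8)*(c - 7)*(c - 1)*(c + 2)
(4) = a^2 - 11*a + 28
(5) = (x - 7)*(x - 4)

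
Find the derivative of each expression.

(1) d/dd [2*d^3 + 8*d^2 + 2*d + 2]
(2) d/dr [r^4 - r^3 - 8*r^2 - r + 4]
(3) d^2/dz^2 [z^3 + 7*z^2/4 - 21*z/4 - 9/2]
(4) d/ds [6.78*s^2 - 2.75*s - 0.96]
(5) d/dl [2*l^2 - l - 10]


(1) = 6*d^2 + 16*d + 2
(2) = 4*r^3 - 3*r^2 - 16*r - 1
(3) = 6*z + 7/2
(4) = 13.56*s - 2.75
(5) = 4*l - 1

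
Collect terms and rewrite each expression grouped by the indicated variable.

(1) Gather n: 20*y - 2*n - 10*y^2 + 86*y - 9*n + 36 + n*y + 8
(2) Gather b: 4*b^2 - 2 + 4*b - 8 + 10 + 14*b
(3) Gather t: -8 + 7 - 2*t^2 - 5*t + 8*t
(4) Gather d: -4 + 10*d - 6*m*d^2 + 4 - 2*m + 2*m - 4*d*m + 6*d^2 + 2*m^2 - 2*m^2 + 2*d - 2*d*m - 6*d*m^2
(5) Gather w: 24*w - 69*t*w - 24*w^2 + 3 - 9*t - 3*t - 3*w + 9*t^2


(1) = n*(y - 11) - 10*y^2 + 106*y + 44
(2) = 4*b^2 + 18*b
(3) = -2*t^2 + 3*t - 1
(4) = d^2*(6 - 6*m) + d*(-6*m^2 - 6*m + 12)
(5) = 9*t^2 - 12*t - 24*w^2 + w*(21 - 69*t) + 3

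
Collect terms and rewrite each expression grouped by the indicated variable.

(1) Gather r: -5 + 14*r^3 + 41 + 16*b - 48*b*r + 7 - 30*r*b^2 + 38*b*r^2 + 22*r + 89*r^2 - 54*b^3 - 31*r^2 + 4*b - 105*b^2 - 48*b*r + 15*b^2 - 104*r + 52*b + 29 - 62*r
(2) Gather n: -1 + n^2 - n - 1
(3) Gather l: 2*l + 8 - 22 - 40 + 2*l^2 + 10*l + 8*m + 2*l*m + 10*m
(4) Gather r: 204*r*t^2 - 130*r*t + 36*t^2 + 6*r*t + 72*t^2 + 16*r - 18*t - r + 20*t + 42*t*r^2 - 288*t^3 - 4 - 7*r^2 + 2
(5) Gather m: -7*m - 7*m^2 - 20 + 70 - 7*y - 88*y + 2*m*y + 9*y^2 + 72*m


(1) = -54*b^3 - 90*b^2 + 72*b + 14*r^3 + r^2*(38*b + 58) + r*(-30*b^2 - 96*b - 144) + 72
(2) = n^2 - n - 2
(3) = 2*l^2 + l*(2*m + 12) + 18*m - 54
(4) = r^2*(42*t - 7) + r*(204*t^2 - 124*t + 15) - 288*t^3 + 108*t^2 + 2*t - 2
(5) = -7*m^2 + m*(2*y + 65) + 9*y^2 - 95*y + 50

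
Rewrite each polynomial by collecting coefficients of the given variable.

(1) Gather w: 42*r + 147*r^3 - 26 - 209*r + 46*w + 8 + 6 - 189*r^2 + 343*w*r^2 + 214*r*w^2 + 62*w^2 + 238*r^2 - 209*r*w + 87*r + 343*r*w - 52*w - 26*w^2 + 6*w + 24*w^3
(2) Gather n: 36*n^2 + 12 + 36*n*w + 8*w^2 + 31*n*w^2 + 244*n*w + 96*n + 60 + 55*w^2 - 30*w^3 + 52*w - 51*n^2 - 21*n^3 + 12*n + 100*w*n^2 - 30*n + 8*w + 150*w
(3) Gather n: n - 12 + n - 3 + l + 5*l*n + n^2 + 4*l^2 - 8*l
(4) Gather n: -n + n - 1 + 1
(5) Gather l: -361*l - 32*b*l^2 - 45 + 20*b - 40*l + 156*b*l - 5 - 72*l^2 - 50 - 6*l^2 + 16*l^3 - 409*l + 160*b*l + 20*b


(1) = 147*r^3 + 49*r^2 - 80*r + 24*w^3 + w^2*(214*r + 36) + w*(343*r^2 + 134*r) - 12
(2) = -21*n^3 + n^2*(100*w - 15) + n*(31*w^2 + 280*w + 78) - 30*w^3 + 63*w^2 + 210*w + 72
(3) = 4*l^2 - 7*l + n^2 + n*(5*l + 2) - 15
(4) = 0
(5) = 40*b + 16*l^3 + l^2*(-32*b - 78) + l*(316*b - 810) - 100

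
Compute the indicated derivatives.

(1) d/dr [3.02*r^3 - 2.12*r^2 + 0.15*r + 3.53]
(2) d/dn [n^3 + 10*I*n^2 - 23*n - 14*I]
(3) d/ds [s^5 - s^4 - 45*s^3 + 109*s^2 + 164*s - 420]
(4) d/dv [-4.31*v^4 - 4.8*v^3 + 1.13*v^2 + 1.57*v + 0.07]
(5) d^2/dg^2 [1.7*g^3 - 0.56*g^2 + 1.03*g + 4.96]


(1) = 9.06*r^2 - 4.24*r + 0.15
(2) = 3*n^2 + 20*I*n - 23
(3) = 5*s^4 - 4*s^3 - 135*s^2 + 218*s + 164
(4) = -17.24*v^3 - 14.4*v^2 + 2.26*v + 1.57
(5) = 10.2*g - 1.12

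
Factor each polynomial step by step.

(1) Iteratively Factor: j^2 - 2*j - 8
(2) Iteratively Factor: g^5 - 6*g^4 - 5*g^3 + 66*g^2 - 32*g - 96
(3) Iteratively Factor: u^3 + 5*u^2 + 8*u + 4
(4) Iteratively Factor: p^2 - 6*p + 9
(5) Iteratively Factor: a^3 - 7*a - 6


(1) = (j - 4)*(j + 2)
(2) = (g - 4)*(g^4 - 2*g^3 - 13*g^2 + 14*g + 24) = (g - 4)*(g - 2)*(g^3 - 13*g - 12) = (g - 4)*(g - 2)*(g + 1)*(g^2 - g - 12) = (g - 4)^2*(g - 2)*(g + 1)*(g + 3)
(3) = (u + 2)*(u^2 + 3*u + 2) = (u + 1)*(u + 2)*(u + 2)
(4) = (p - 3)*(p - 3)
(5) = (a + 2)*(a^2 - 2*a - 3) = (a + 1)*(a + 2)*(a - 3)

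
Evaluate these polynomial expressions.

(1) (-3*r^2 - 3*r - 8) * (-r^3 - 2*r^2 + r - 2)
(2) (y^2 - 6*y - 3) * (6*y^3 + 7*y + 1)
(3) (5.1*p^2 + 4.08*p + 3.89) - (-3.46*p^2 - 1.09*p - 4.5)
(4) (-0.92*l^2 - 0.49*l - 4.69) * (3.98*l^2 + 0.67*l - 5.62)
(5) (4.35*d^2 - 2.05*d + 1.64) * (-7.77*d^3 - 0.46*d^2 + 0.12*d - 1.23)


(1) = 3*r^5 + 9*r^4 + 11*r^3 + 19*r^2 - 2*r + 16
(2) = 6*y^5 - 36*y^4 - 11*y^3 - 41*y^2 - 27*y - 3
(3) = 8.56*p^2 + 5.17*p + 8.39
(4) = -3.6616*l^4 - 2.5666*l^3 - 13.8241*l^2 - 0.3885*l + 26.3578
(5) = -33.7995*d^5 + 13.9275*d^4 - 11.2778*d^3 - 6.3509*d^2 + 2.7183*d - 2.0172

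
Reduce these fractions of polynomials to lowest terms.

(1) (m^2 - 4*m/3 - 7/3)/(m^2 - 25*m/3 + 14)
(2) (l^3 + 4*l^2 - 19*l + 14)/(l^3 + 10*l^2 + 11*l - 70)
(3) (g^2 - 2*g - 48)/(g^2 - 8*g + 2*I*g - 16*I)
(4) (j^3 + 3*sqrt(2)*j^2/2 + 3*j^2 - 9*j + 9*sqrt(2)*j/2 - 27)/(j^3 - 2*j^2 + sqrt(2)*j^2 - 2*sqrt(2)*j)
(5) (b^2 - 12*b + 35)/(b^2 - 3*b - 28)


(1) = (m + 1)/(m - 6)
(2) = (l - 1)/(l + 5)
(3) = (g + 6)/(g + 2*I)
(4) = (2*j^3 + j^2*(3*sqrt(2) + 6) + j*(-18 + 9*sqrt(2)) - 54)/(2*j^3 + j^2*(-4 + 2*sqrt(2)) - 4*sqrt(2)*j)
(5) = (b - 5)/(b + 4)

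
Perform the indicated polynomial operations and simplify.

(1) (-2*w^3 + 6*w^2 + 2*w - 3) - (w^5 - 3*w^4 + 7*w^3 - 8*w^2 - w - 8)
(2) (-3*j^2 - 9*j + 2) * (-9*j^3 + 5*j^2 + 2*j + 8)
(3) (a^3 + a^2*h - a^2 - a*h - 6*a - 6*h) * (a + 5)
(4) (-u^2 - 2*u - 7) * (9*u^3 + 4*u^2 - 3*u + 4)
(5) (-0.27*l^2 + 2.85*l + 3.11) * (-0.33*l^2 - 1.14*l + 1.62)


(1) = -w^5 + 3*w^4 - 9*w^3 + 14*w^2 + 3*w + 5
(2) = 27*j^5 + 66*j^4 - 69*j^3 - 32*j^2 - 68*j + 16
(3) = a^4 + a^3*h + 4*a^3 + 4*a^2*h - 11*a^2 - 11*a*h - 30*a - 30*h
(4) = -9*u^5 - 22*u^4 - 68*u^3 - 26*u^2 + 13*u - 28
(5) = 0.0891*l^4 - 0.6327*l^3 - 4.7127*l^2 + 1.0716*l + 5.0382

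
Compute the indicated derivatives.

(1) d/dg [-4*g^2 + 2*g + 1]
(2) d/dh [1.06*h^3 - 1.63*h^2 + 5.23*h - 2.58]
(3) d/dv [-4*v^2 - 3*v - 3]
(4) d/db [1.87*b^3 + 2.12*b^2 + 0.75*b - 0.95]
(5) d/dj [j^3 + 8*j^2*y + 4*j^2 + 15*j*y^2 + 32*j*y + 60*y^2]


(1) = 2 - 8*g
(2) = 3.18*h^2 - 3.26*h + 5.23
(3) = -8*v - 3
(4) = 5.61*b^2 + 4.24*b + 0.75
(5) = 3*j^2 + 16*j*y + 8*j + 15*y^2 + 32*y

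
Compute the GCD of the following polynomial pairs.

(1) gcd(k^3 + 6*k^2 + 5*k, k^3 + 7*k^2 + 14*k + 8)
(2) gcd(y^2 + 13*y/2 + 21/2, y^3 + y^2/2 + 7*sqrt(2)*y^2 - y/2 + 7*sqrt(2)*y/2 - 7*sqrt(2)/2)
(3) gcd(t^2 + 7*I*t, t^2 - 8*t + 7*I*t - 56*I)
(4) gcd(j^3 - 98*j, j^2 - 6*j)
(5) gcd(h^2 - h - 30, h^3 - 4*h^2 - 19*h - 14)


(1) = k + 1
(2) = 1
(3) = gcd(t*(t + 7*I), (t - 8)*(t + 7*I)) = t + 7*I
(4) = j
(5) = gcd((h - 6)*(h + 5), (h - 7)*(h + 1)*(h + 2)) = 1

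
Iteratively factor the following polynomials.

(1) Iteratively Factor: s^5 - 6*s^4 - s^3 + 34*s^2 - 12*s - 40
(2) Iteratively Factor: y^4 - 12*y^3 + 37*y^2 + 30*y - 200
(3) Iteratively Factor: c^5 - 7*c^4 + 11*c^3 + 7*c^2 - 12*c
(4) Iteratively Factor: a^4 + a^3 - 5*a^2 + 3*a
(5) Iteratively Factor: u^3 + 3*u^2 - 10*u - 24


(1) = (s + 1)*(s^4 - 7*s^3 + 6*s^2 + 28*s - 40) = (s + 1)*(s + 2)*(s^3 - 9*s^2 + 24*s - 20) = (s - 5)*(s + 1)*(s + 2)*(s^2 - 4*s + 4) = (s - 5)*(s - 2)*(s + 1)*(s + 2)*(s - 2)
(2) = (y - 4)*(y^3 - 8*y^2 + 5*y + 50) = (y - 4)*(y + 2)*(y^2 - 10*y + 25) = (y - 5)*(y - 4)*(y + 2)*(y - 5)
(3) = (c - 4)*(c^4 - 3*c^3 - c^2 + 3*c) = (c - 4)*(c + 1)*(c^3 - 4*c^2 + 3*c) = (c - 4)*(c - 3)*(c + 1)*(c^2 - c) = c*(c - 4)*(c - 3)*(c + 1)*(c - 1)
(4) = (a + 3)*(a^3 - 2*a^2 + a) = (a - 1)*(a + 3)*(a^2 - a) = (a - 1)^2*(a + 3)*(a)
(5) = (u + 2)*(u^2 + u - 12) = (u - 3)*(u + 2)*(u + 4)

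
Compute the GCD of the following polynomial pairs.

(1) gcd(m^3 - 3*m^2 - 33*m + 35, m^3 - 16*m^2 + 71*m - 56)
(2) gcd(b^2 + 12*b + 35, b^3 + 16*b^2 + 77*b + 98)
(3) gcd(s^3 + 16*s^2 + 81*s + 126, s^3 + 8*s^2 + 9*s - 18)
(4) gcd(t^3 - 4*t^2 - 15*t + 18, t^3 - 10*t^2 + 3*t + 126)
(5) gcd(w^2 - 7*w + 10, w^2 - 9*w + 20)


(1) = gcd((m - 7)*(m - 1)*(m + 5), (m - 8)*(m - 7)*(m - 1)) = m^2 - 8*m + 7
(2) = b + 7
(3) = s^2 + 9*s + 18
(4) = t^2 - 3*t - 18
(5) = gcd((w - 5)*(w - 2), (w - 5)*(w - 4)) = w - 5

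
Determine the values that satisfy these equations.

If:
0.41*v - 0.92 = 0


Then:
v = 2.24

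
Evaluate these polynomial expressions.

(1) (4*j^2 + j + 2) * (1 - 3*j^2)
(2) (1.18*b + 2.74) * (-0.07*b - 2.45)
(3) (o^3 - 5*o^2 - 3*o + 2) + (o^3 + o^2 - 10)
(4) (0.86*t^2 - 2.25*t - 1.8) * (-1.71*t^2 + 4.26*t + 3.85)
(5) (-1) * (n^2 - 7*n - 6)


(1) = -12*j^4 - 3*j^3 - 2*j^2 + j + 2
(2) = -0.0826*b^2 - 3.0828*b - 6.713
(3) = 2*o^3 - 4*o^2 - 3*o - 8
(4) = -1.4706*t^4 + 7.5111*t^3 - 3.196*t^2 - 16.3305*t - 6.93
(5) = -n^2 + 7*n + 6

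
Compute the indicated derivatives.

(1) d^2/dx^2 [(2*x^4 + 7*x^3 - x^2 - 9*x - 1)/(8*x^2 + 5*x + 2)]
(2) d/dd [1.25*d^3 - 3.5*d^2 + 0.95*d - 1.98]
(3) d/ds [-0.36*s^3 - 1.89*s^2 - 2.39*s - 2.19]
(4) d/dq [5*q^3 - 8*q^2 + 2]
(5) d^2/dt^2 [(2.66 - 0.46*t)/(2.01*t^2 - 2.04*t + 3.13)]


(1) = 2*(128*x^6 + 240*x^5 + 246*x^4 - 313*x^3 + 114*x^2 + 396*x + 77)/(512*x^6 + 960*x^5 + 984*x^4 + 605*x^3 + 246*x^2 + 60*x + 8)
(2) = 3.75*d^2 - 7.0*d + 0.95
(3) = -1.08*s^2 - 3.78*s - 2.39
(4) = q*(15*q - 16)
(5) = (-(0.46*t - 2.66)*(4.02*t - 2.04)*(8.04*t - 4.08) + (5.5476*t - 12.57)*(2.01*t^2 - 2.04*t + 3.13))/(2.01*t^2 - 2.04*t + 3.13)^3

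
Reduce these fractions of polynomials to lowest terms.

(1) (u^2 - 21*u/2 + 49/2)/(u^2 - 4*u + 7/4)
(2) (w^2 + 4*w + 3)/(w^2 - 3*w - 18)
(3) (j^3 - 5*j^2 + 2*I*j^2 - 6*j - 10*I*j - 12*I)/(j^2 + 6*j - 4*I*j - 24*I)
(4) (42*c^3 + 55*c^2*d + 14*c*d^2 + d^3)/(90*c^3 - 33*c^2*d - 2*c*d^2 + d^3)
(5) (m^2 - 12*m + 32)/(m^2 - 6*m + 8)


(1) = (2*u - 14)/(2*u - 1)
(2) = (w + 1)/(w - 6)
(3) = (j^3 + j^2*(-5 + 2*I) + j*(-6 - 10*I) - 12*I)/(j^2 + j*(6 - 4*I) - 24*I)
(4) = (7*c^2 + 8*c*d + d^2)/(15*c^2 - 8*c*d + d^2)
(5) = (m - 8)/(m - 2)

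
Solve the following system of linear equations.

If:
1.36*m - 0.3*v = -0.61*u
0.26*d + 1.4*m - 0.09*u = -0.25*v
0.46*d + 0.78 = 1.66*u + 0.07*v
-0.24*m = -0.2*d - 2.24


Then:
d = -9.58
m = 1.35
u = -2.25
v = 1.56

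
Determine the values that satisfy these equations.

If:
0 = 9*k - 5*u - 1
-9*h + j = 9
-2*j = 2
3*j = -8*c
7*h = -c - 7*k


Then:
c = 3/8
h = -10/9
j = -1
k = 533/504
u = 477/280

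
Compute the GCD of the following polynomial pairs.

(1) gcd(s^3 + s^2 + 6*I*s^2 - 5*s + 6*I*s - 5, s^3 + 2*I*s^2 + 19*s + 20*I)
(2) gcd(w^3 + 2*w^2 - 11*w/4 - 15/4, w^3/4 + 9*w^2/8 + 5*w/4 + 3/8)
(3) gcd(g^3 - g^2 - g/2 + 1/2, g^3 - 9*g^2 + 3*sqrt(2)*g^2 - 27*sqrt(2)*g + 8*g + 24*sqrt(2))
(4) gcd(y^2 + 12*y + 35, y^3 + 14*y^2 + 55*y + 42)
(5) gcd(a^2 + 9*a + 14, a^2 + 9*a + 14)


(1) = gcd((s + 1)*(s + I)*(s + 5*I), (s - 4*I)*(s + I)*(s + 5*I)) = s^2 + 6*I*s - 5
(2) = gcd((w - 3/2)*(w + 1)*(w + 5/2), (w/4 + 1/4)*(w + 1/2)*(w + 3)) = w + 1
(3) = g - 1
(4) = gcd((y + 5)*(y + 7), (y + 1)*(y + 6)*(y + 7)) = y + 7
(5) = a^2 + 9*a + 14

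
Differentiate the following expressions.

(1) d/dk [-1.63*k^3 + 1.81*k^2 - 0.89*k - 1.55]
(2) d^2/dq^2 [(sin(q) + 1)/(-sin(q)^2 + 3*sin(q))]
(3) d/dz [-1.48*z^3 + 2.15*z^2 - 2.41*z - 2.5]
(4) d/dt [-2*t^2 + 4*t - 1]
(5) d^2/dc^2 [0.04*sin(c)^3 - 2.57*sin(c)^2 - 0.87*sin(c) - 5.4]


(1) = -4.89*k^2 + 3.62*k - 0.89
(2) = (sin(q)^2 + 7*sin(q) - 11 + 3/sin(q) + 18/sin(q)^2 - 18/sin(q)^3)/(sin(q) - 3)^3
(3) = -4.44*z^2 + 4.3*z - 2.41
(4) = 4 - 4*t
(5) = 0.84*sin(c) + 0.09*sin(3*c) - 5.14*cos(2*c)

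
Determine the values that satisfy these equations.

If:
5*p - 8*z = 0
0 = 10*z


Then:
p = 0
z = 0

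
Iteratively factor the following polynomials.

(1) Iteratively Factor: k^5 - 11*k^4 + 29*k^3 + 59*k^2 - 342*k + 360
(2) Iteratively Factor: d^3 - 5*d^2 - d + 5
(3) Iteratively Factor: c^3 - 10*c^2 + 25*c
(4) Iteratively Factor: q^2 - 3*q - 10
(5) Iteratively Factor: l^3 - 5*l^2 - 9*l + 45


(1) = (k + 3)*(k^4 - 14*k^3 + 71*k^2 - 154*k + 120) = (k - 2)*(k + 3)*(k^3 - 12*k^2 + 47*k - 60) = (k - 4)*(k - 2)*(k + 3)*(k^2 - 8*k + 15) = (k - 5)*(k - 4)*(k - 2)*(k + 3)*(k - 3)
(2) = (d - 1)*(d^2 - 4*d - 5) = (d - 5)*(d - 1)*(d + 1)
(3) = (c - 5)*(c^2 - 5*c) = (c - 5)^2*(c)
(4) = (q + 2)*(q - 5)
(5) = (l + 3)*(l^2 - 8*l + 15) = (l - 5)*(l + 3)*(l - 3)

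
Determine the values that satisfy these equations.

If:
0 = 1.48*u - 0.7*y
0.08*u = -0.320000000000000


Then:
u = -4.00
y = -8.46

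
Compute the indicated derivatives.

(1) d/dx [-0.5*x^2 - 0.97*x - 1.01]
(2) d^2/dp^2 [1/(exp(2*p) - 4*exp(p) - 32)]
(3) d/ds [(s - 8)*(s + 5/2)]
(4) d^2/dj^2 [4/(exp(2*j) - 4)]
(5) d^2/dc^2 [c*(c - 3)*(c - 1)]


(1) = -1.0*x - 0.97
(2) = 4*((1 - exp(p))*(-exp(2*p) + 4*exp(p) + 32) - 2*(exp(p) - 2)^2*exp(p))*exp(p)/(-exp(2*p) + 4*exp(p) + 32)^3
(3) = 2*s - 11/2
(4) = 16*(exp(2*j) + 4)*exp(2*j)/(exp(2*j) - 4)^3
(5) = 6*c - 8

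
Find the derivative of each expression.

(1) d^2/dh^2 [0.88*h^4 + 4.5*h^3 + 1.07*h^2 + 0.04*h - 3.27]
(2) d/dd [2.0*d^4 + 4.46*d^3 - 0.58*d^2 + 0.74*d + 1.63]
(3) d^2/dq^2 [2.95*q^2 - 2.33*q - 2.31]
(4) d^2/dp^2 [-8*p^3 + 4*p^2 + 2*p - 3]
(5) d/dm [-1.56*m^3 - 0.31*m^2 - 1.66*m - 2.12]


(1) = 10.56*h^2 + 27.0*h + 2.14
(2) = 8.0*d^3 + 13.38*d^2 - 1.16*d + 0.74
(3) = 5.90000000000000
(4) = 8 - 48*p
(5) = -4.68*m^2 - 0.62*m - 1.66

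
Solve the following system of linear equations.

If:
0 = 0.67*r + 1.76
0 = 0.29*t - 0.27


Then:
r = -2.63
t = 0.93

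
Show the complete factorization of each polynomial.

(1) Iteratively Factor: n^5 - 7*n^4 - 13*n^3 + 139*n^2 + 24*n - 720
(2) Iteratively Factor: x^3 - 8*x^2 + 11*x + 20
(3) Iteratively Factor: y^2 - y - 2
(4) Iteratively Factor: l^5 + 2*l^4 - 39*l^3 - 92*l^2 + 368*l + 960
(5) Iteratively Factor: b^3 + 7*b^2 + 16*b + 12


(1) = (n + 3)*(n^4 - 10*n^3 + 17*n^2 + 88*n - 240) = (n - 4)*(n + 3)*(n^3 - 6*n^2 - 7*n + 60) = (n - 5)*(n - 4)*(n + 3)*(n^2 - n - 12) = (n - 5)*(n - 4)^2*(n + 3)*(n + 3)
(2) = (x + 1)*(x^2 - 9*x + 20) = (x - 5)*(x + 1)*(x - 4)
(3) = (y + 1)*(y - 2)
(4) = (l + 4)*(l^4 - 2*l^3 - 31*l^2 + 32*l + 240) = (l - 4)*(l + 4)*(l^3 + 2*l^2 - 23*l - 60) = (l - 4)*(l + 4)^2*(l^2 - 2*l - 15) = (l - 4)*(l + 3)*(l + 4)^2*(l - 5)
(5) = (b + 3)*(b^2 + 4*b + 4) = (b + 2)*(b + 3)*(b + 2)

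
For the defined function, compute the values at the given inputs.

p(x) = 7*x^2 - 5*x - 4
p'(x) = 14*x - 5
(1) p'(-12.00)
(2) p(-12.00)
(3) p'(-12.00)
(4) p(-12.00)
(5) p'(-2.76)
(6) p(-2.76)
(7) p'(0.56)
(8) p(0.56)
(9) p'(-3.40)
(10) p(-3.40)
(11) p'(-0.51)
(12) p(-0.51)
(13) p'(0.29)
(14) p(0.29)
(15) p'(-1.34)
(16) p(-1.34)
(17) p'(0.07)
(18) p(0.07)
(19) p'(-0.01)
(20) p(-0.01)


(1) = -173.00
(2) = 1064.00
(3) = -173.00
(4) = 1064.00
(5) = -43.64
(6) = 63.12
(7) = 2.84
(8) = -4.60
(9) = -52.60
(10) = 93.92
(11) = -12.14
(12) = 0.37
(13) = -0.94
(14) = -4.86
(15) = -23.76
(16) = 15.27
(17) = -4.02
(18) = -4.32
(19) = -5.14
(20) = -3.95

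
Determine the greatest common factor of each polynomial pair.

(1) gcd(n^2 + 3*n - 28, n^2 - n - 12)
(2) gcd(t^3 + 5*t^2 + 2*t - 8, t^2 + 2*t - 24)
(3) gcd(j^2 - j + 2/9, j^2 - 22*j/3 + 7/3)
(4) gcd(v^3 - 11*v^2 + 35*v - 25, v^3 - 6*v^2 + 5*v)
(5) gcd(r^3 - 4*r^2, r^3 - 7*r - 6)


(1) = gcd((n - 4)*(n + 7), (n - 4)*(n + 3)) = n - 4
(2) = gcd((t - 1)*(t + 2)*(t + 4), (t - 4)*(t + 6)) = 1
(3) = j - 1/3
(4) = gcd((v - 5)^2*(v - 1), v*(v - 5)*(v - 1)) = v^2 - 6*v + 5
(5) = gcd(r^2*(r - 4), (r - 3)*(r + 1)*(r + 2)) = 1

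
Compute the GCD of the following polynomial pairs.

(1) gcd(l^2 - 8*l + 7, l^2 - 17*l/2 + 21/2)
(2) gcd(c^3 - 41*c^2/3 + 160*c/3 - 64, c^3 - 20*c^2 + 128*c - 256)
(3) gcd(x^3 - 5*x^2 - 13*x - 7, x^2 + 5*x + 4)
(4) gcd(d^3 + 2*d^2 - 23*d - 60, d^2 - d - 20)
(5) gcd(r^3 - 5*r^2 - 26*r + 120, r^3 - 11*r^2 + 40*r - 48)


(1) = gcd((l - 7)*(l - 1), (l - 7)*(l - 3/2)) = l - 7
(2) = gcd((c - 8)*(c - 3)*(c - 8/3), (c - 8)^2*(c - 4)) = c - 8
(3) = gcd((x - 7)*(x + 1)^2, (x + 1)*(x + 4)) = x + 1
(4) = gcd((d - 5)*(d + 3)*(d + 4), (d - 5)*(d + 4)) = d^2 - d - 20
(5) = gcd((r - 6)*(r - 4)*(r + 5), (r - 4)^2*(r - 3)) = r - 4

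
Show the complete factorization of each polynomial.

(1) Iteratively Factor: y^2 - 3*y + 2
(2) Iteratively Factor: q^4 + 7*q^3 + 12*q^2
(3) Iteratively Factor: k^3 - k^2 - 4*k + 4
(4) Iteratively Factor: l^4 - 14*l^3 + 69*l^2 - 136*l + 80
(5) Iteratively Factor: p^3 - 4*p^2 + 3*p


(1) = (y - 2)*(y - 1)
(2) = (q)*(q^3 + 7*q^2 + 12*q) = q*(q + 4)*(q^2 + 3*q) = q*(q + 3)*(q + 4)*(q)
(3) = (k - 2)*(k^2 + k - 2) = (k - 2)*(k - 1)*(k + 2)
(4) = (l - 1)*(l^3 - 13*l^2 + 56*l - 80) = (l - 4)*(l - 1)*(l^2 - 9*l + 20) = (l - 5)*(l - 4)*(l - 1)*(l - 4)
(5) = (p - 1)*(p^2 - 3*p) = p*(p - 1)*(p - 3)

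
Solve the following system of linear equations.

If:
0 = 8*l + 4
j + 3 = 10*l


Then:
j = -8
l = -1/2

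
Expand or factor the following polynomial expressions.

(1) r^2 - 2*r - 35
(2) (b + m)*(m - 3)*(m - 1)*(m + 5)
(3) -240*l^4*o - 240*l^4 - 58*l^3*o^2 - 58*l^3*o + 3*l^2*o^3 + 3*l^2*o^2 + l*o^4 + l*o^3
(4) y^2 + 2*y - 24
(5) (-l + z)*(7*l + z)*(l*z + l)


(1) = (r - 7)*(r + 5)
(2) = b*m^3 + b*m^2 - 17*b*m + 15*b + m^4 + m^3 - 17*m^2 + 15*m
(3) = (-8*l + o)*(5*l + o)*(6*l + o)*(l*o + l)
(4) = (y - 4)*(y + 6)
(5) = -7*l^3*z - 7*l^3 + 6*l^2*z^2 + 6*l^2*z + l*z^3 + l*z^2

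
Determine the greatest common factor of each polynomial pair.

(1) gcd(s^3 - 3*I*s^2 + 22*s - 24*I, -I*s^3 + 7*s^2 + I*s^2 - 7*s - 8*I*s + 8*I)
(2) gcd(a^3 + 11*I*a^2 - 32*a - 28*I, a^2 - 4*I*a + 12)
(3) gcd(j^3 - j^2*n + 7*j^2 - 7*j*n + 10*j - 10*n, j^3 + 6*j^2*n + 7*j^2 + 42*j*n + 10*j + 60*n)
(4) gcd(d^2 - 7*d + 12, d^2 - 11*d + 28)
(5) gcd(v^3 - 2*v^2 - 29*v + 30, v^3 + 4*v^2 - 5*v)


(1) = gcd((s - 6*I)*(s - I)*(s + 4*I), (s - I)*(s + 8*I)*(-I*s + I)) = s - I
(2) = gcd((a + 2*I)^2*(a + 7*I), (a - 6*I)*(a + 2*I)) = a + 2*I
(3) = j^2 + 7*j + 10
(4) = d - 4
(5) = v^2 + 4*v - 5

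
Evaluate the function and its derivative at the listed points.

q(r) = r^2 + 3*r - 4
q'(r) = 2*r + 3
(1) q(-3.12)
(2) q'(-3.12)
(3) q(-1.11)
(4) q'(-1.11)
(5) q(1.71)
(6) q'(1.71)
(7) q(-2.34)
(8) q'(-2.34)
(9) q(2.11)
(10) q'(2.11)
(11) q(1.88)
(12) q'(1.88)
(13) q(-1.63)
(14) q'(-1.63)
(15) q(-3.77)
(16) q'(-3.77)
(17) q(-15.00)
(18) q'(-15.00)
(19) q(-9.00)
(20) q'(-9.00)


(1) = -3.63
(2) = -3.24
(3) = -6.10
(4) = 0.78
(5) = 4.05
(6) = 6.42
(7) = -5.54
(8) = -1.68
(9) = 6.78
(10) = 7.22
(11) = 5.17
(12) = 6.76
(13) = -6.23
(14) = -0.26
(15) = -1.10
(16) = -4.54
(17) = 176.00
(18) = -27.00
(19) = 50.00
(20) = -15.00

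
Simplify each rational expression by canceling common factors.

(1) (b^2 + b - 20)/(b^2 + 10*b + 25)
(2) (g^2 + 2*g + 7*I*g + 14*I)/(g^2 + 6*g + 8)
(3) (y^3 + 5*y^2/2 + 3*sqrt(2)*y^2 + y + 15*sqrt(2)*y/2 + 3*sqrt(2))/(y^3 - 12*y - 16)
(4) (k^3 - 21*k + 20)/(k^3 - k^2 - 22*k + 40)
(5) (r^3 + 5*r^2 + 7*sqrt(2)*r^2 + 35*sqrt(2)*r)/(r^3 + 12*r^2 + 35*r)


(1) = (b - 4)/(b + 5)
(2) = (g + 7*I)/(g + 4)
(3) = (2*y^2 + y*(1 + 6*sqrt(2)) + 3*sqrt(2))/(2*y^2 - 4*y - 16)
(4) = (k - 1)/(k - 2)
(5) = (r + 7*sqrt(2))/(r + 7)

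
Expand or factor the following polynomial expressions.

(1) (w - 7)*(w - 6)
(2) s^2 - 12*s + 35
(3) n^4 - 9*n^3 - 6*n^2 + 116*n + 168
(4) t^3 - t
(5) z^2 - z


(1) = w^2 - 13*w + 42
(2) = (s - 7)*(s - 5)
(3) = (n - 7)*(n - 6)*(n + 2)^2
(4) = t*(t - 1)*(t + 1)
(5) = z*(z - 1)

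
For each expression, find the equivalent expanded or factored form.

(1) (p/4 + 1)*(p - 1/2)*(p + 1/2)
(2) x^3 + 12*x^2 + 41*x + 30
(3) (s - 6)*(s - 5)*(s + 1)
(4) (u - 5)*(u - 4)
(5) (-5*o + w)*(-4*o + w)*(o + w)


(1) = p^3/4 + p^2 - p/16 - 1/4
(2) = (x + 1)*(x + 5)*(x + 6)
(3) = s^3 - 10*s^2 + 19*s + 30
(4) = u^2 - 9*u + 20
(5) = 20*o^3 + 11*o^2*w - 8*o*w^2 + w^3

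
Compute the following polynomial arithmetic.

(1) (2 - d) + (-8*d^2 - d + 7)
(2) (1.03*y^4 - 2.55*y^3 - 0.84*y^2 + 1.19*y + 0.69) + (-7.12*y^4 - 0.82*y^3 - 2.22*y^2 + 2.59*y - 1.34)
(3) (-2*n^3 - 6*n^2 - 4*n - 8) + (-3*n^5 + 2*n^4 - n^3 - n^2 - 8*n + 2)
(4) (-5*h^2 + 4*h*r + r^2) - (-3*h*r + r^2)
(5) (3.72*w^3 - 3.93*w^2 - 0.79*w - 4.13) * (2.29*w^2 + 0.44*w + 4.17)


(1) = -8*d^2 - 2*d + 9
(2) = -6.09*y^4 - 3.37*y^3 - 3.06*y^2 + 3.78*y - 0.65
(3) = -3*n^5 + 2*n^4 - 3*n^3 - 7*n^2 - 12*n - 6
(4) = -5*h^2 + 7*h*r
(5) = 8.5188*w^5 - 7.3629*w^4 + 11.9741*w^3 - 26.1934*w^2 - 5.1115*w - 17.2221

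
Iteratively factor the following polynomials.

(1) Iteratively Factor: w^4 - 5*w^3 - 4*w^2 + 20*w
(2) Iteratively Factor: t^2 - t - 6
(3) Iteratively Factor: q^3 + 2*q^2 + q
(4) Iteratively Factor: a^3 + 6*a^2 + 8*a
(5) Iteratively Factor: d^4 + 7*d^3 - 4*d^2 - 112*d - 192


(1) = (w)*(w^3 - 5*w^2 - 4*w + 20) = w*(w - 5)*(w^2 - 4) = w*(w - 5)*(w - 2)*(w + 2)
(2) = (t - 3)*(t + 2)
(3) = (q + 1)*(q^2 + q) = (q + 1)^2*(q)
(4) = (a + 2)*(a^2 + 4*a) = (a + 2)*(a + 4)*(a)
(5) = (d - 4)*(d^3 + 11*d^2 + 40*d + 48) = (d - 4)*(d + 4)*(d^2 + 7*d + 12) = (d - 4)*(d + 4)^2*(d + 3)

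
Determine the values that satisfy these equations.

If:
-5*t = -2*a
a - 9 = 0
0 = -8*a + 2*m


Then:
a = 9
m = 36
t = 18/5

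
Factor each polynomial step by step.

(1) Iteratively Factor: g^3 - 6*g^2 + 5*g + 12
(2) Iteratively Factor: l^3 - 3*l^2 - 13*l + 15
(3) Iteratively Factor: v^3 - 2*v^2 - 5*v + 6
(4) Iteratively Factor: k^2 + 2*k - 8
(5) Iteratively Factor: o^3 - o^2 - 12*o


(1) = (g - 3)*(g^2 - 3*g - 4) = (g - 4)*(g - 3)*(g + 1)
(2) = (l + 3)*(l^2 - 6*l + 5) = (l - 1)*(l + 3)*(l - 5)
(3) = (v + 2)*(v^2 - 4*v + 3) = (v - 1)*(v + 2)*(v - 3)
(4) = (k - 2)*(k + 4)
(5) = (o + 3)*(o^2 - 4*o) = o*(o + 3)*(o - 4)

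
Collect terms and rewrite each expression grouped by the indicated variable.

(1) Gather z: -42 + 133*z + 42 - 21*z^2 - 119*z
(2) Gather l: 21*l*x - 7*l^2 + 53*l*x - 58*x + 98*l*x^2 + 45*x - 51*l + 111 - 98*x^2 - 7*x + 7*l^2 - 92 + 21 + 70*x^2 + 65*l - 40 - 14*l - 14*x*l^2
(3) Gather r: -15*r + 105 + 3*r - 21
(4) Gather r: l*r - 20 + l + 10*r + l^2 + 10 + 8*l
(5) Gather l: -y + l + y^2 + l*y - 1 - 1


(1) = -21*z^2 + 14*z
(2) = -14*l^2*x + l*(98*x^2 + 74*x) - 28*x^2 - 20*x
(3) = 84 - 12*r
(4) = l^2 + 9*l + r*(l + 10) - 10
(5) = l*(y + 1) + y^2 - y - 2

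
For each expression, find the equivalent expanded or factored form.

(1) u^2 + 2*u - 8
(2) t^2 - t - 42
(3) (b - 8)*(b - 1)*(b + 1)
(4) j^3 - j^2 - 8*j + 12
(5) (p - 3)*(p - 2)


(1) = (u - 2)*(u + 4)
(2) = (t - 7)*(t + 6)
(3) = b^3 - 8*b^2 - b + 8
(4) = (j - 2)^2*(j + 3)
(5) = p^2 - 5*p + 6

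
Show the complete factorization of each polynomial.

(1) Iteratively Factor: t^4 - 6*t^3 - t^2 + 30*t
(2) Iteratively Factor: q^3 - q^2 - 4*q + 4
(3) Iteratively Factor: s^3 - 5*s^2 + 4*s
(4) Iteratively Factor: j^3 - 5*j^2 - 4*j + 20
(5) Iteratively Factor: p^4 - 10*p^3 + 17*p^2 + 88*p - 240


(1) = (t - 3)*(t^3 - 3*t^2 - 10*t) = (t - 5)*(t - 3)*(t^2 + 2*t) = (t - 5)*(t - 3)*(t + 2)*(t)
(2) = (q + 2)*(q^2 - 3*q + 2) = (q - 2)*(q + 2)*(q - 1)
(3) = (s - 4)*(s^2 - s) = s*(s - 4)*(s - 1)
(4) = (j + 2)*(j^2 - 7*j + 10) = (j - 2)*(j + 2)*(j - 5)
(5) = (p - 4)*(p^3 - 6*p^2 - 7*p + 60) = (p - 4)^2*(p^2 - 2*p - 15) = (p - 4)^2*(p + 3)*(p - 5)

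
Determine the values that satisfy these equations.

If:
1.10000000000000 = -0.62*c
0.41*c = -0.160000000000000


Then:
No Solution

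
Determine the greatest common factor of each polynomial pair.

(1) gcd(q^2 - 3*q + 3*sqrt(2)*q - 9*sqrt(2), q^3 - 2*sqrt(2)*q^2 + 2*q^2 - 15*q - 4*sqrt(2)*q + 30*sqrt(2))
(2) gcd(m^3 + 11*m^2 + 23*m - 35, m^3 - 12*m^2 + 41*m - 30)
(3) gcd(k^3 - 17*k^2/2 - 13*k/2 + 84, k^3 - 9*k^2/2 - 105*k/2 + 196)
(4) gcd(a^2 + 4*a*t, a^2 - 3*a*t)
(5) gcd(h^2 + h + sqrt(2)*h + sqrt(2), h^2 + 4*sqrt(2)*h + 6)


(1) = gcd((q - 3)*(q + 3*sqrt(2)), (q - 3)*(q + 5)*(q - 2*sqrt(2))) = q - 3
(2) = m - 1
(3) = k^2 - 23*k/2 + 28
(4) = a
(5) = gcd((h + 1)*(h + sqrt(2)), (h + sqrt(2))*(h + 3*sqrt(2))) = h + sqrt(2)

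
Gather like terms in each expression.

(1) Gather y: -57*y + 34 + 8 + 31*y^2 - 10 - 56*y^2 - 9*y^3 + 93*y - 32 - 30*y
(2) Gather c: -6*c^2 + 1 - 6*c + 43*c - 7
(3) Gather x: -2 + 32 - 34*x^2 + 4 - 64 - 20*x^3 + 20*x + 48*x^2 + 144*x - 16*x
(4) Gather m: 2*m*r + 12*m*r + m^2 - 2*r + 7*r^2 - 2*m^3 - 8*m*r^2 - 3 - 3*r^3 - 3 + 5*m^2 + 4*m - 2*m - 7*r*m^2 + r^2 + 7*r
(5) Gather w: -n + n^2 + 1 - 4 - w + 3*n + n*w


(1) = -9*y^3 - 25*y^2 + 6*y
(2) = -6*c^2 + 37*c - 6
(3) = -20*x^3 + 14*x^2 + 148*x - 30
(4) = -2*m^3 + m^2*(6 - 7*r) + m*(-8*r^2 + 14*r + 2) - 3*r^3 + 8*r^2 + 5*r - 6
(5) = n^2 + 2*n + w*(n - 1) - 3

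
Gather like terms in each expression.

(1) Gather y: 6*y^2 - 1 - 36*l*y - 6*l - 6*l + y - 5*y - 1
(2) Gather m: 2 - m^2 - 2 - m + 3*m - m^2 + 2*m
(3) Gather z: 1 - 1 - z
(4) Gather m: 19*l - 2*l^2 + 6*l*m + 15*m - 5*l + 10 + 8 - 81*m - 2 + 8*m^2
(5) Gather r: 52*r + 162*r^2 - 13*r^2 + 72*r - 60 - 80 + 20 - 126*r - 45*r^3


(1) = -12*l + 6*y^2 + y*(-36*l - 4) - 2
(2) = -2*m^2 + 4*m
(3) = -z
(4) = -2*l^2 + 14*l + 8*m^2 + m*(6*l - 66) + 16
(5) = -45*r^3 + 149*r^2 - 2*r - 120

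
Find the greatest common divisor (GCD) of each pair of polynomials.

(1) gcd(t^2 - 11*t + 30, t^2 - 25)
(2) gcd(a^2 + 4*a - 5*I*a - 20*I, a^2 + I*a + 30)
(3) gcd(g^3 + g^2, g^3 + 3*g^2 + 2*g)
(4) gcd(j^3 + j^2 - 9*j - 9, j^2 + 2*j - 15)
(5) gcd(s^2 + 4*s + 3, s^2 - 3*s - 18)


(1) = gcd((t - 6)*(t - 5), (t - 5)*(t + 5)) = t - 5
(2) = a - 5*I
(3) = gcd(g^2*(g + 1), g*(g + 1)*(g + 2)) = g^2 + g
(4) = gcd((j - 3)*(j + 1)*(j + 3), (j - 3)*(j + 5)) = j - 3
(5) = gcd((s + 1)*(s + 3), (s - 6)*(s + 3)) = s + 3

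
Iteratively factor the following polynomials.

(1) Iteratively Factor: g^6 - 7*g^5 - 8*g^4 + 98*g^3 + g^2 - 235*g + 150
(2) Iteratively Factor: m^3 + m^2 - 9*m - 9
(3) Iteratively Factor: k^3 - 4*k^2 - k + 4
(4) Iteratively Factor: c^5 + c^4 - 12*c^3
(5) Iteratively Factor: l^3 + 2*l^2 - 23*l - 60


(1) = (g + 3)*(g^5 - 10*g^4 + 22*g^3 + 32*g^2 - 95*g + 50) = (g + 2)*(g + 3)*(g^4 - 12*g^3 + 46*g^2 - 60*g + 25) = (g - 5)*(g + 2)*(g + 3)*(g^3 - 7*g^2 + 11*g - 5) = (g - 5)*(g - 1)*(g + 2)*(g + 3)*(g^2 - 6*g + 5) = (g - 5)*(g - 1)^2*(g + 2)*(g + 3)*(g - 5)
(2) = (m + 1)*(m^2 - 9) = (m - 3)*(m + 1)*(m + 3)
(3) = (k + 1)*(k^2 - 5*k + 4) = (k - 4)*(k + 1)*(k - 1)
(4) = (c)*(c^4 + c^3 - 12*c^2) = c^2*(c^3 + c^2 - 12*c) = c^2*(c + 4)*(c^2 - 3*c) = c^2*(c - 3)*(c + 4)*(c)
(5) = (l + 3)*(l^2 - l - 20) = (l + 3)*(l + 4)*(l - 5)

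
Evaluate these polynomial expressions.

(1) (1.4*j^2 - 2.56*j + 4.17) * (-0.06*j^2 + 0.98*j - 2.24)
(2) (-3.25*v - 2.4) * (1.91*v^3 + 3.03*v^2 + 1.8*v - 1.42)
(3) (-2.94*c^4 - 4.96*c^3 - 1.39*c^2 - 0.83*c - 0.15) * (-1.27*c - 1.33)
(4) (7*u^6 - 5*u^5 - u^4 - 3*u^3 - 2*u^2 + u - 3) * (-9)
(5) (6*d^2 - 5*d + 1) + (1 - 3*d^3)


(1) = -0.084*j^4 + 1.5256*j^3 - 5.895*j^2 + 9.821*j - 9.3408
(2) = -6.2075*v^4 - 14.4315*v^3 - 13.122*v^2 + 0.295*v + 3.408
(3) = 3.7338*c^5 + 10.2094*c^4 + 8.3621*c^3 + 2.9028*c^2 + 1.2944*c + 0.1995
(4) = -63*u^6 + 45*u^5 + 9*u^4 + 27*u^3 + 18*u^2 - 9*u + 27
(5) = -3*d^3 + 6*d^2 - 5*d + 2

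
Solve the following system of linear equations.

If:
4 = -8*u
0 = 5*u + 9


Then:
No Solution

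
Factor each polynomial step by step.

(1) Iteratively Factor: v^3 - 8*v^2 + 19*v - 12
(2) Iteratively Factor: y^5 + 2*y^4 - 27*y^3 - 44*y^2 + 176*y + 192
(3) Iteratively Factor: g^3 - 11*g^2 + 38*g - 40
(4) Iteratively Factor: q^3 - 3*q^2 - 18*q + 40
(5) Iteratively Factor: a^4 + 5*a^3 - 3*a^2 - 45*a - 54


(1) = (v - 4)*(v^2 - 4*v + 3) = (v - 4)*(v - 1)*(v - 3)
(2) = (y + 4)*(y^4 - 2*y^3 - 19*y^2 + 32*y + 48) = (y + 4)^2*(y^3 - 6*y^2 + 5*y + 12) = (y + 1)*(y + 4)^2*(y^2 - 7*y + 12) = (y - 3)*(y + 1)*(y + 4)^2*(y - 4)
(3) = (g - 5)*(g^2 - 6*g + 8) = (g - 5)*(g - 2)*(g - 4)
(4) = (q - 5)*(q^2 + 2*q - 8) = (q - 5)*(q - 2)*(q + 4)
(5) = (a + 3)*(a^3 + 2*a^2 - 9*a - 18) = (a + 3)^2*(a^2 - a - 6) = (a - 3)*(a + 3)^2*(a + 2)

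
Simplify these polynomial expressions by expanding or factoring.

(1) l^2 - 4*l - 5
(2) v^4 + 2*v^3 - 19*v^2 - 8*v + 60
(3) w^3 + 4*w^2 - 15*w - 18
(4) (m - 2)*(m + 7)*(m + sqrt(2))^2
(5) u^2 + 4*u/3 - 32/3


(1) = (l - 5)*(l + 1)
(2) = (v - 3)*(v - 2)*(v + 2)*(v + 5)
(3) = (w - 3)*(w + 1)*(w + 6)
(4) = m^4 + 2*sqrt(2)*m^3 + 5*m^3 - 12*m^2 + 10*sqrt(2)*m^2 - 28*sqrt(2)*m + 10*m - 28
(5) = (u - 8/3)*(u + 4)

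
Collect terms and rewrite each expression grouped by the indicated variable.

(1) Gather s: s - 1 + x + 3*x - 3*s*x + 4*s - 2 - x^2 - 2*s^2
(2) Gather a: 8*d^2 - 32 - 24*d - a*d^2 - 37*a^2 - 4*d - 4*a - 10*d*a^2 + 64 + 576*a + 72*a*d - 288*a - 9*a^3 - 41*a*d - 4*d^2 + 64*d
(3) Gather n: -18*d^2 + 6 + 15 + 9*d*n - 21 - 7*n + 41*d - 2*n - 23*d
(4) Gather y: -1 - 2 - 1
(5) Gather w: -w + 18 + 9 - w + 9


(1) = -2*s^2 + s*(5 - 3*x) - x^2 + 4*x - 3
(2) = -9*a^3 + a^2*(-10*d - 37) + a*(-d^2 + 31*d + 284) + 4*d^2 + 36*d + 32
(3) = -18*d^2 + 18*d + n*(9*d - 9)
(4) = -4
(5) = 36 - 2*w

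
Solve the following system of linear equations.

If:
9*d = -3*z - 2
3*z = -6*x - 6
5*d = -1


Then:
d = -1/5
x = -29/30
z = -1/15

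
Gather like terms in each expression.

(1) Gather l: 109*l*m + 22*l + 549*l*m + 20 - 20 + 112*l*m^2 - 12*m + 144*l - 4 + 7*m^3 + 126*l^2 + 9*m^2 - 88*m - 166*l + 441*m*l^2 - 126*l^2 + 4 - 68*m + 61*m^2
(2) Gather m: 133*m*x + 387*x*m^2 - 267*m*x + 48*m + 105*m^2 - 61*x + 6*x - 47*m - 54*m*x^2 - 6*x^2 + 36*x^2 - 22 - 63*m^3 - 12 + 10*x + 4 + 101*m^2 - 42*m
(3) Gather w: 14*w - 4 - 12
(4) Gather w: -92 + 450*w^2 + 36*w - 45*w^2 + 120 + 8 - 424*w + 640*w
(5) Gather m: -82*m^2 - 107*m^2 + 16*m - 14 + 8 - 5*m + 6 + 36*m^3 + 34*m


(1) = 441*l^2*m + l*(112*m^2 + 658*m) + 7*m^3 + 70*m^2 - 168*m
(2) = -63*m^3 + m^2*(387*x + 206) + m*(-54*x^2 - 134*x - 41) + 30*x^2 - 45*x - 30
(3) = 14*w - 16
(4) = 405*w^2 + 252*w + 36
(5) = 36*m^3 - 189*m^2 + 45*m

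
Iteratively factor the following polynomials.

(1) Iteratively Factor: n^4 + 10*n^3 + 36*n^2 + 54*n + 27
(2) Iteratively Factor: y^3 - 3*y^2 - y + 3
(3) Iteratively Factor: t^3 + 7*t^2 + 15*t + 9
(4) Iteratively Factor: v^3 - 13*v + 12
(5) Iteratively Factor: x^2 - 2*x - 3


(1) = (n + 3)*(n^3 + 7*n^2 + 15*n + 9) = (n + 1)*(n + 3)*(n^2 + 6*n + 9) = (n + 1)*(n + 3)^2*(n + 3)
(2) = (y - 3)*(y^2 - 1) = (y - 3)*(y - 1)*(y + 1)
(3) = (t + 1)*(t^2 + 6*t + 9) = (t + 1)*(t + 3)*(t + 3)
(4) = (v - 1)*(v^2 + v - 12) = (v - 1)*(v + 4)*(v - 3)
(5) = (x + 1)*(x - 3)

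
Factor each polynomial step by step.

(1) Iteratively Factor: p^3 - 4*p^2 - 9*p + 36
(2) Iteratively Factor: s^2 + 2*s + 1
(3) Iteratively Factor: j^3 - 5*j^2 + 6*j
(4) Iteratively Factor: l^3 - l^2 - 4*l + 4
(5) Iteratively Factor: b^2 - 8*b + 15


(1) = (p - 4)*(p^2 - 9) = (p - 4)*(p + 3)*(p - 3)
(2) = (s + 1)*(s + 1)
(3) = (j - 2)*(j^2 - 3*j) = j*(j - 2)*(j - 3)
(4) = (l + 2)*(l^2 - 3*l + 2) = (l - 1)*(l + 2)*(l - 2)
(5) = (b - 5)*(b - 3)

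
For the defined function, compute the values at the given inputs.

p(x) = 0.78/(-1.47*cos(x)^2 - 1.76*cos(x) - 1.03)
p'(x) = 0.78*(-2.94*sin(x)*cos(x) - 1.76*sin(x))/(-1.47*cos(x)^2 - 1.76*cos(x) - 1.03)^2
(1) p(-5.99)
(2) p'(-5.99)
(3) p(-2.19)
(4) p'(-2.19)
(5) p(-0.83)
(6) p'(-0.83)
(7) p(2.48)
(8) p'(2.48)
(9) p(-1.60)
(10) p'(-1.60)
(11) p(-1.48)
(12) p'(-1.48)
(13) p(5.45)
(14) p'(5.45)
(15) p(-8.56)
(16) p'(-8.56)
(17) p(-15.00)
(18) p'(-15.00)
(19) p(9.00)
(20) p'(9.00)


(1) = -0.19
(2) = -0.06
(3) = -1.55
(4) = 0.13
(5) = -0.27
(6) = 0.26
(7) = -1.40
(8) = 0.87
(9) = -0.80
(10) = 1.36
(11) = -0.65
(12) = 1.09
(13) = -0.27
(14) = 0.26
(15) = -1.54
(16) = -0.34
(17) = -1.44
(18) = -0.82
(19) = -1.21
(20) = 0.71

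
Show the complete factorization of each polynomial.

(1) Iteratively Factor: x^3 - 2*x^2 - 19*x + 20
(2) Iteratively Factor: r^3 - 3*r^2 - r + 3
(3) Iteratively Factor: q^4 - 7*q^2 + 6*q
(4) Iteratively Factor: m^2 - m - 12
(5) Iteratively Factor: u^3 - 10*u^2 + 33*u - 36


(1) = (x + 4)*(x^2 - 6*x + 5) = (x - 5)*(x + 4)*(x - 1)
(2) = (r - 3)*(r^2 - 1) = (r - 3)*(r + 1)*(r - 1)
(3) = (q - 1)*(q^3 + q^2 - 6*q) = (q - 2)*(q - 1)*(q^2 + 3*q) = (q - 2)*(q - 1)*(q + 3)*(q)
(4) = (m + 3)*(m - 4)
(5) = (u - 3)*(u^2 - 7*u + 12) = (u - 3)^2*(u - 4)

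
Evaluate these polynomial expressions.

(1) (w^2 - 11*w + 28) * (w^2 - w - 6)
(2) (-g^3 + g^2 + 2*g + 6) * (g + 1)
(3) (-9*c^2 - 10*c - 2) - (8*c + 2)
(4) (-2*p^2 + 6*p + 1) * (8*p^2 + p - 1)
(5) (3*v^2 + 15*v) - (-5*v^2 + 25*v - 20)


(1) = w^4 - 12*w^3 + 33*w^2 + 38*w - 168
(2) = -g^4 + 3*g^2 + 8*g + 6
(3) = -9*c^2 - 18*c - 4
(4) = -16*p^4 + 46*p^3 + 16*p^2 - 5*p - 1
(5) = 8*v^2 - 10*v + 20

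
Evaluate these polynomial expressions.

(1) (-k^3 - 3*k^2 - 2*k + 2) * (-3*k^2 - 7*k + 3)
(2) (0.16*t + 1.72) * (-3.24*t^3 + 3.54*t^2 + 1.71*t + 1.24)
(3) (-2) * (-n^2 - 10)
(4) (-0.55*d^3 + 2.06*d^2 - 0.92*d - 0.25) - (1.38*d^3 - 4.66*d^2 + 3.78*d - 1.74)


(1) = 3*k^5 + 16*k^4 + 24*k^3 - k^2 - 20*k + 6
(2) = -0.5184*t^4 - 5.0064*t^3 + 6.3624*t^2 + 3.1396*t + 2.1328
(3) = 2*n^2 + 20
(4) = -1.93*d^3 + 6.72*d^2 - 4.7*d + 1.49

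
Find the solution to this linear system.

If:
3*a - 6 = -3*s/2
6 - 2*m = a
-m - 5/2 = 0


Then:
a = 11
m = -5/2
s = -18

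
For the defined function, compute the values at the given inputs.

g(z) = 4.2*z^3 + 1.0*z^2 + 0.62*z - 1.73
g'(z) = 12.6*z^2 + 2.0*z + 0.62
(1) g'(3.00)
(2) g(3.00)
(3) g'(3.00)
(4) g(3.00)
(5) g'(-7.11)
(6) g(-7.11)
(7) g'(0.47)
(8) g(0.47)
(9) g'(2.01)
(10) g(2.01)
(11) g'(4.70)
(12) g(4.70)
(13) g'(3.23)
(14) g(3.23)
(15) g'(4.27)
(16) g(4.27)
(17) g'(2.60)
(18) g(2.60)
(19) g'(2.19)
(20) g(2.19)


(1) = 120.02
(2) = 122.53
(3) = 120.02
(4) = 122.53
(5) = 623.36
(6) = -1465.17
(7) = 4.34
(8) = -0.78
(9) = 55.55
(10) = 37.66
(11) = 288.35
(12) = 459.33
(13) = 138.53
(14) = 152.24
(15) = 238.89
(16) = 346.14
(17) = 91.00
(18) = 80.46
(19) = 65.43
(20) = 48.54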